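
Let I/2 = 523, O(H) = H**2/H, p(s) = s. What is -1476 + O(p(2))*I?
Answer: 616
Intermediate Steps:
O(H) = H
I = 1046 (I = 2*523 = 1046)
-1476 + O(p(2))*I = -1476 + 2*1046 = -1476 + 2092 = 616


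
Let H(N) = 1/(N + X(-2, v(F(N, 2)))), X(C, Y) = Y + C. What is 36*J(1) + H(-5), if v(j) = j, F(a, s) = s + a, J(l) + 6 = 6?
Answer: -⅒ ≈ -0.10000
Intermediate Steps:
J(l) = 0 (J(l) = -6 + 6 = 0)
F(a, s) = a + s
X(C, Y) = C + Y
H(N) = 1/(2*N) (H(N) = 1/(N + (-2 + (N + 2))) = 1/(N + (-2 + (2 + N))) = 1/(N + N) = 1/(2*N))
36*J(1) + H(-5) = 36*0 + (½)/(-5) = 0 + (½)*(-⅕) = 0 - ⅒ = -⅒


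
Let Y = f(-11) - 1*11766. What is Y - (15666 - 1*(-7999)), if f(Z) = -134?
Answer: -35565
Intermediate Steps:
Y = -11900 (Y = -134 - 1*11766 = -134 - 11766 = -11900)
Y - (15666 - 1*(-7999)) = -11900 - (15666 - 1*(-7999)) = -11900 - (15666 + 7999) = -11900 - 1*23665 = -11900 - 23665 = -35565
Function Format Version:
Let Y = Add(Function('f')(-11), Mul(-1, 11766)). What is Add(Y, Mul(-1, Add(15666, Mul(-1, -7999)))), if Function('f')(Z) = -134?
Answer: -35565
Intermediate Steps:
Y = -11900 (Y = Add(-134, Mul(-1, 11766)) = Add(-134, -11766) = -11900)
Add(Y, Mul(-1, Add(15666, Mul(-1, -7999)))) = Add(-11900, Mul(-1, Add(15666, Mul(-1, -7999)))) = Add(-11900, Mul(-1, Add(15666, 7999))) = Add(-11900, Mul(-1, 23665)) = Add(-11900, -23665) = -35565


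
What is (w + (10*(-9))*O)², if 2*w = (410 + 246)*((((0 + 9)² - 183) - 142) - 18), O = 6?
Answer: 7478098576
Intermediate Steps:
w = -85936 (w = ((410 + 246)*((((0 + 9)² - 183) - 142) - 18))/2 = (656*(((9² - 183) - 142) - 18))/2 = (656*(((81 - 183) - 142) - 18))/2 = (656*((-102 - 142) - 18))/2 = (656*(-244 - 18))/2 = (656*(-262))/2 = (½)*(-171872) = -85936)
(w + (10*(-9))*O)² = (-85936 + (10*(-9))*6)² = (-85936 - 90*6)² = (-85936 - 540)² = (-86476)² = 7478098576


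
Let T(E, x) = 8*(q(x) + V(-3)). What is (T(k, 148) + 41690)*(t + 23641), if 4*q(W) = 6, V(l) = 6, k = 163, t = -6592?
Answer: 711795750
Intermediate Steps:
q(W) = 3/2 (q(W) = (¼)*6 = 3/2)
T(E, x) = 60 (T(E, x) = 8*(3/2 + 6) = 8*(15/2) = 60)
(T(k, 148) + 41690)*(t + 23641) = (60 + 41690)*(-6592 + 23641) = 41750*17049 = 711795750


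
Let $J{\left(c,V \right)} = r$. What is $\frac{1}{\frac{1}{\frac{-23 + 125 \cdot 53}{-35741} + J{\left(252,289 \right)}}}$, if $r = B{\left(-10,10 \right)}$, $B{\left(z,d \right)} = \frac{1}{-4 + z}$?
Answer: $- \frac{128169}{500374} \approx -0.25615$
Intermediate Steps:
$r = - \frac{1}{14}$ ($r = \frac{1}{-4 - 10} = \frac{1}{-14} = - \frac{1}{14} \approx -0.071429$)
$J{\left(c,V \right)} = - \frac{1}{14}$
$\frac{1}{\frac{1}{\frac{-23 + 125 \cdot 53}{-35741} + J{\left(252,289 \right)}}} = \frac{1}{\frac{1}{\frac{-23 + 125 \cdot 53}{-35741} - \frac{1}{14}}} = \frac{1}{\frac{1}{\left(-23 + 6625\right) \left(- \frac{1}{35741}\right) - \frac{1}{14}}} = \frac{1}{\frac{1}{6602 \left(- \frac{1}{35741}\right) - \frac{1}{14}}} = \frac{1}{\frac{1}{- \frac{6602}{35741} - \frac{1}{14}}} = \frac{1}{\frac{1}{- \frac{128169}{500374}}} = \frac{1}{- \frac{500374}{128169}} = - \frac{128169}{500374}$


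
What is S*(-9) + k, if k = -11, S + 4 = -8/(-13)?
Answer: 253/13 ≈ 19.462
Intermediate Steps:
S = -44/13 (S = -4 - 8/(-13) = -4 - 8*(-1/13) = -4 + 8/13 = -44/13 ≈ -3.3846)
S*(-9) + k = -44/13*(-9) - 11 = 396/13 - 11 = 253/13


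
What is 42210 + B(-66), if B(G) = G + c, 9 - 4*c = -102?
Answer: 168687/4 ≈ 42172.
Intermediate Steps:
c = 111/4 (c = 9/4 - 1/4*(-102) = 9/4 + 51/2 = 111/4 ≈ 27.750)
B(G) = 111/4 + G (B(G) = G + 111/4 = 111/4 + G)
42210 + B(-66) = 42210 + (111/4 - 66) = 42210 - 153/4 = 168687/4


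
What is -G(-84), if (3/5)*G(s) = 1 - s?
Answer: -425/3 ≈ -141.67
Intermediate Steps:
G(s) = 5/3 - 5*s/3 (G(s) = 5*(1 - s)/3 = 5/3 - 5*s/3)
-G(-84) = -(5/3 - 5/3*(-84)) = -(5/3 + 140) = -1*425/3 = -425/3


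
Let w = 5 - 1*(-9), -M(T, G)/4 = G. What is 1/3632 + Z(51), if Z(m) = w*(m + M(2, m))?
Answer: -7779743/3632 ≈ -2142.0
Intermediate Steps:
M(T, G) = -4*G
w = 14 (w = 5 + 9 = 14)
Z(m) = -42*m (Z(m) = 14*(m - 4*m) = 14*(-3*m) = -42*m)
1/3632 + Z(51) = 1/3632 - 42*51 = 1/3632 - 2142 = -7779743/3632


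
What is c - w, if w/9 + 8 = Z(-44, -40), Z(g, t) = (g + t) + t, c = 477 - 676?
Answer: 989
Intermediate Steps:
c = -199
Z(g, t) = g + 2*t
w = -1188 (w = -72 + 9*(-44 + 2*(-40)) = -72 + 9*(-44 - 80) = -72 + 9*(-124) = -72 - 1116 = -1188)
c - w = -199 - 1*(-1188) = -199 + 1188 = 989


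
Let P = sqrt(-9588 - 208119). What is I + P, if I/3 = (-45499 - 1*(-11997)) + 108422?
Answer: 224760 + 7*I*sqrt(4443) ≈ 2.2476e+5 + 466.59*I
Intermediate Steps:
P = 7*I*sqrt(4443) (P = sqrt(-217707) = 7*I*sqrt(4443) ≈ 466.59*I)
I = 224760 (I = 3*((-45499 - 1*(-11997)) + 108422) = 3*((-45499 + 11997) + 108422) = 3*(-33502 + 108422) = 3*74920 = 224760)
I + P = 224760 + 7*I*sqrt(4443)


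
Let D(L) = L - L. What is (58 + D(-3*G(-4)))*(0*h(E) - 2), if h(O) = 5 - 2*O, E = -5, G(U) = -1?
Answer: -116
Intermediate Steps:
D(L) = 0
(58 + D(-3*G(-4)))*(0*h(E) - 2) = (58 + 0)*(0*(5 - 2*(-5)) - 2) = 58*(0*(5 + 10) - 2) = 58*(0*15 - 2) = 58*(0 - 2) = 58*(-2) = -116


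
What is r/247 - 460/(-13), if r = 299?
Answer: 9039/247 ≈ 36.595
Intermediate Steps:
r/247 - 460/(-13) = 299/247 - 460/(-13) = 299*(1/247) - 460*(-1/13) = 23/19 + 460/13 = 9039/247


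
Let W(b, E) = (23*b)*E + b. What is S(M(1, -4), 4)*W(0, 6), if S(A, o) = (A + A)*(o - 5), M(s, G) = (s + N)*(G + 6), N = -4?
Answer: 0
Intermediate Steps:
M(s, G) = (-4 + s)*(6 + G) (M(s, G) = (s - 4)*(G + 6) = (-4 + s)*(6 + G))
S(A, o) = 2*A*(-5 + o) (S(A, o) = (2*A)*(-5 + o) = 2*A*(-5 + o))
W(b, E) = b + 23*E*b (W(b, E) = 23*E*b + b = b + 23*E*b)
S(M(1, -4), 4)*W(0, 6) = (2*(-24 - 4*(-4) + 6*1 - 4*1)*(-5 + 4))*(0*(1 + 23*6)) = (2*(-24 + 16 + 6 - 4)*(-1))*(0*(1 + 138)) = (2*(-6)*(-1))*(0*139) = 12*0 = 0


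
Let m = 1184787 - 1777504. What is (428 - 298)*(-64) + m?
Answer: -601037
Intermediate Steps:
m = -592717
(428 - 298)*(-64) + m = (428 - 298)*(-64) - 592717 = 130*(-64) - 592717 = -8320 - 592717 = -601037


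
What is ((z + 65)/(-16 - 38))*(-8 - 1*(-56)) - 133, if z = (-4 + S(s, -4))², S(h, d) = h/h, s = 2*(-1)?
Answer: -1789/9 ≈ -198.78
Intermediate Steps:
s = -2
S(h, d) = 1
z = 9 (z = (-4 + 1)² = (-3)² = 9)
((z + 65)/(-16 - 38))*(-8 - 1*(-56)) - 133 = ((9 + 65)/(-16 - 38))*(-8 - 1*(-56)) - 133 = (74/(-54))*(-8 + 56) - 133 = (74*(-1/54))*48 - 133 = -37/27*48 - 133 = -592/9 - 133 = -1789/9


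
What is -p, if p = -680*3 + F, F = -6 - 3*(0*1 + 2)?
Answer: 2052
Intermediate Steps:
F = -12 (F = -6 - 3*(0 + 2) = -6 - 3*2 = -6 - 6 = -12)
p = -2052 (p = -680*3 - 12 = -68*30 - 12 = -2040 - 12 = -2052)
-p = -1*(-2052) = 2052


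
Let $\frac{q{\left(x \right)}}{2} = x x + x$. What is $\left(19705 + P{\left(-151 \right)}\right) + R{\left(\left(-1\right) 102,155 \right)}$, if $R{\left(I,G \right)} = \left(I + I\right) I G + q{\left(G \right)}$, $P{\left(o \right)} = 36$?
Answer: $3293341$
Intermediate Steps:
$q{\left(x \right)} = 2 x + 2 x^{2}$ ($q{\left(x \right)} = 2 \left(x x + x\right) = 2 \left(x^{2} + x\right) = 2 \left(x + x^{2}\right) = 2 x + 2 x^{2}$)
$R{\left(I,G \right)} = 2 G I^{2} + 2 G \left(1 + G\right)$ ($R{\left(I,G \right)} = \left(I + I\right) I G + 2 G \left(1 + G\right) = 2 I I G + 2 G \left(1 + G\right) = 2 I^{2} G + 2 G \left(1 + G\right) = 2 G I^{2} + 2 G \left(1 + G\right)$)
$\left(19705 + P{\left(-151 \right)}\right) + R{\left(\left(-1\right) 102,155 \right)} = \left(19705 + 36\right) + 2 \cdot 155 \left(1 + 155 + \left(\left(-1\right) 102\right)^{2}\right) = 19741 + 2 \cdot 155 \left(1 + 155 + \left(-102\right)^{2}\right) = 19741 + 2 \cdot 155 \left(1 + 155 + 10404\right) = 19741 + 2 \cdot 155 \cdot 10560 = 19741 + 3273600 = 3293341$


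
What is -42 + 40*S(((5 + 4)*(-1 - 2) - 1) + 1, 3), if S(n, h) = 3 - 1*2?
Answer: -2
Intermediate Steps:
S(n, h) = 1 (S(n, h) = 3 - 2 = 1)
-42 + 40*S(((5 + 4)*(-1 - 2) - 1) + 1, 3) = -42 + 40*1 = -42 + 40 = -2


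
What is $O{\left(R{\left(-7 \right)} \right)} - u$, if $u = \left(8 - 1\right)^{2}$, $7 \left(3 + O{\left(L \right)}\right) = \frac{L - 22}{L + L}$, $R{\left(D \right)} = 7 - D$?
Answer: $- \frac{2550}{49} \approx -52.041$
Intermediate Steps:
$O{\left(L \right)} = -3 + \frac{-22 + L}{14 L}$ ($O{\left(L \right)} = -3 + \frac{\left(L - 22\right) \frac{1}{L + L}}{7} = -3 + \frac{\left(-22 + L\right) \frac{1}{2 L}}{7} = -3 + \frac{\frac{1}{2} \frac{1}{L} \left(-22 + L\right)}{7} = -3 + \frac{-22 + L}{14 L}$)
$u = 49$ ($u = 7^{2} = 49$)
$O{\left(R{\left(-7 \right)} \right)} - u = \frac{-22 - 41 \left(7 - -7\right)}{14 \left(7 - -7\right)} - 49 = \frac{-22 - 41 \left(7 + 7\right)}{14 \left(7 + 7\right)} - 49 = \frac{-22 - 574}{14 \cdot 14} - 49 = \frac{1}{14} \cdot \frac{1}{14} \left(-22 - 574\right) - 49 = \frac{1}{14} \cdot \frac{1}{14} \left(-596\right) - 49 = - \frac{149}{49} - 49 = - \frac{2550}{49}$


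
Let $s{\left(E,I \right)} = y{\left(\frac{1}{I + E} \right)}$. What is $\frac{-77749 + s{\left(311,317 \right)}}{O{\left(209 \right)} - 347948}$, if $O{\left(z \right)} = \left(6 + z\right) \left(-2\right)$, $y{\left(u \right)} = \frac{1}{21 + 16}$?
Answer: $\frac{479452}{2148331} \approx 0.22317$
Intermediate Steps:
$y{\left(u \right)} = \frac{1}{37}$
$s{\left(E,I \right)} = \frac{1}{37}$
$O{\left(z \right)} = -12 - 2 z$
$\frac{-77749 + s{\left(311,317 \right)}}{O{\left(209 \right)} - 347948} = \frac{-77749 + \frac{1}{37}}{\left(-12 - 418\right) - 347948} = - \frac{2876712}{37 \left(\left(-12 - 418\right) - 347948\right)} = - \frac{2876712}{37 \left(-430 - 347948\right)} = - \frac{2876712}{37 \left(-348378\right)} = \left(- \frac{2876712}{37}\right) \left(- \frac{1}{348378}\right) = \frac{479452}{2148331}$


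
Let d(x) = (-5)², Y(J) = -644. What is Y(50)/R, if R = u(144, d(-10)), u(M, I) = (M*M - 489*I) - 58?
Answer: -644/8453 ≈ -0.076186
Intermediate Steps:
d(x) = 25
u(M, I) = -58 + M² - 489*I (u(M, I) = (M² - 489*I) - 58 = -58 + M² - 489*I)
R = 8453 (R = -58 + 144² - 489*25 = -58 + 20736 - 12225 = 8453)
Y(50)/R = -644/8453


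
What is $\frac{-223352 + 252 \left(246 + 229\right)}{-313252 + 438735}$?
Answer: $- \frac{103652}{125483} \approx -0.82602$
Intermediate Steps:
$\frac{-223352 + 252 \left(246 + 229\right)}{-313252 + 438735} = \frac{-223352 + 252 \cdot 475}{125483} = \left(-223352 + 119700\right) \frac{1}{125483} = \left(-103652\right) \frac{1}{125483} = - \frac{103652}{125483}$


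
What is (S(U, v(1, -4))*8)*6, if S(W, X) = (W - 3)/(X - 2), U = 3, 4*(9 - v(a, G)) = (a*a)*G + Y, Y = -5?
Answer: 0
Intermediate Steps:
v(a, G) = 41/4 - G*a²/4 (v(a, G) = 9 - ((a*a)*G - 5)/4 = 9 - (a²*G - 5)/4 = 9 - (G*a² - 5)/4 = 9 - (-5 + G*a²)/4 = 9 + (5/4 - G*a²/4) = 41/4 - G*a²/4)
S(W, X) = (-3 + W)/(-2 + X)
(S(U, v(1, -4))*8)*6 = (((-3 + 3)/(-2 + (41/4 - ¼*(-4)*1²)))*8)*6 = ((0/(-2 + (41/4 - ¼*(-4)*1)))*8)*6 = ((0/(-2 + (41/4 + 1)))*8)*6 = ((0/(-2 + 45/4))*8)*6 = ((0/(37/4))*8)*6 = (((4/37)*0)*8)*6 = (0*8)*6 = 0*6 = 0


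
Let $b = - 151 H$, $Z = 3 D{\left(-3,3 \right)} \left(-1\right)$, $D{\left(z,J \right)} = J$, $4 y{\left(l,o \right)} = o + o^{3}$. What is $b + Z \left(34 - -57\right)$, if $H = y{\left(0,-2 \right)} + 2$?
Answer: $- \frac{1487}{2} \approx -743.5$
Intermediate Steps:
$y{\left(l,o \right)} = \frac{o}{4} + \frac{o^{3}}{4}$ ($y{\left(l,o \right)} = \frac{o + o^{3}}{4} = \frac{o}{4} + \frac{o^{3}}{4}$)
$Z = -9$ ($Z = 3 \cdot 3 \left(-1\right) = 9 \left(-1\right) = -9$)
$H = - \frac{1}{2}$ ($H = \frac{1}{4} \left(-2\right) \left(1 + \left(-2\right)^{2}\right) + 2 = \frac{1}{4} \left(-2\right) \left(1 + 4\right) + 2 = \frac{1}{4} \left(-2\right) 5 + 2 = - \frac{5}{2} + 2 = - \frac{1}{2} \approx -0.5$)
$b = \frac{151}{2}$ ($b = \left(-151\right) \left(- \frac{1}{2}\right) = \frac{151}{2} \approx 75.5$)
$b + Z \left(34 - -57\right) = \frac{151}{2} - 9 \left(34 - -57\right) = \frac{151}{2} - 9 \left(34 + 57\right) = \frac{151}{2} - 819 = - \frac{1487}{2}$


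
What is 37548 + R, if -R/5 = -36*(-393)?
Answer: -33192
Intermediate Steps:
R = -70740 (R = -(-180)*(-393) = -5*14148 = -70740)
37548 + R = 37548 - 70740 = -33192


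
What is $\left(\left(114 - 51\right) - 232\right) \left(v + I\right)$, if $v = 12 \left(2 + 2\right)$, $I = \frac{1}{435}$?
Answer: $- \frac{3528889}{435} \approx -8112.4$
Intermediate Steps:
$I = \frac{1}{435} \approx 0.0022989$
$v = 48$ ($v = 12 \cdot 4 = 48$)
$\left(\left(114 - 51\right) - 232\right) \left(v + I\right) = \left(\left(114 - 51\right) - 232\right) \left(48 + \frac{1}{435}\right) = \left(63 - 232\right) \frac{20881}{435} = \left(-169\right) \frac{20881}{435} = - \frac{3528889}{435}$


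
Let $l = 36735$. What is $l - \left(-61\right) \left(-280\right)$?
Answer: $19655$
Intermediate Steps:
$l - \left(-61\right) \left(-280\right) = 36735 - \left(-61\right) \left(-280\right) = 36735 - 17080 = 19655$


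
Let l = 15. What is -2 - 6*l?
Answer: -92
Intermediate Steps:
-2 - 6*l = -2 - 6*15 = -2 - 90 = -92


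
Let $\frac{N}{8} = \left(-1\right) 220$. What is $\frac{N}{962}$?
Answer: $- \frac{880}{481} \approx -1.8295$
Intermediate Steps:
$N = -1760$ ($N = 8 \left(\left(-1\right) 220\right) = 8 \left(-220\right) = -1760$)
$\frac{N}{962} = - \frac{1760}{962} = \left(-1760\right) \frac{1}{962} = - \frac{880}{481}$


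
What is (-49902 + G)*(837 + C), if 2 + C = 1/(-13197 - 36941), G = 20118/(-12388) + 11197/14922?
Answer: -48274442982621760891/1158524576946 ≈ -4.1669e+7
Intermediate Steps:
G = -20186545/23106717 (G = 20118*(-1/12388) + 11197*(1/14922) = -10059/6194 + 11197/14922 = -20186545/23106717 ≈ -0.87362)
C = -100277/50138 (C = -2 + 1/(-13197 - 36941) = -2 + 1/(-50138) = -2 - 1/50138 = -100277/50138 ≈ -2.0000)
(-49902 + G)*(837 + C) = (-49902 - 20186545/23106717)*(837 - 100277/50138) = -1153091578279/23106717*41865229/50138 = -48274442982621760891/1158524576946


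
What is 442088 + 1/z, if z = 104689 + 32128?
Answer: 60485153897/136817 ≈ 4.4209e+5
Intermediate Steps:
z = 136817
442088 + 1/z = 442088 + 1/136817 = 60485153897/136817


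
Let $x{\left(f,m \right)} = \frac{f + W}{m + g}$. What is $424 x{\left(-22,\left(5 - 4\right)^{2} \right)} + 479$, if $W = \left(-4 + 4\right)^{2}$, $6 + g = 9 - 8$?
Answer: $2811$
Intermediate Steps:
$g = -5$ ($g = -6 + \left(9 - 8\right) = -6 + 1 = -5$)
$W = 0$ ($W = 0^{2} = 0$)
$x{\left(f,m \right)} = \frac{f}{-5 + m}$ ($x{\left(f,m \right)} = \frac{f + 0}{m - 5} = \frac{f}{-5 + m}$)
$424 x{\left(-22,\left(5 - 4\right)^{2} \right)} + 479 = 424 \left(- \frac{22}{-5 + \left(5 - 4\right)^{2}}\right) + 479 = 424 \left(- \frac{22}{-5 + 1^{2}}\right) + 479 = 424 \left(- \frac{22}{-5 + 1}\right) + 479 = 424 \left(- \frac{22}{-4}\right) + 479 = 424 \left(\left(-22\right) \left(- \frac{1}{4}\right)\right) + 479 = 424 \cdot \frac{11}{2} + 479 = 2332 + 479 = 2811$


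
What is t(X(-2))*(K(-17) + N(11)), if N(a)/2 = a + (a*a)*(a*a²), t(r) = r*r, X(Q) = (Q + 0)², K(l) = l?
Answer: 5153712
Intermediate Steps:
X(Q) = Q²
t(r) = r²
N(a) = 2*a + 2*a⁵ (N(a) = 2*(a + (a*a)*(a*a²)) = 2*(a + a²*a³) = 2*(a + a⁵) = 2*a + 2*a⁵)
t(X(-2))*(K(-17) + N(11)) = ((-2)²)²*(-17 + 2*11*(1 + 11⁴)) = 4²*(-17 + 2*11*(1 + 14641)) = 16*(-17 + 2*11*14642) = 16*(-17 + 322124) = 16*322107 = 5153712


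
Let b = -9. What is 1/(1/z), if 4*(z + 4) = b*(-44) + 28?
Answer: 102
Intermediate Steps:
z = 102 (z = -4 + (-9*(-44) + 28)/4 = -4 + (396 + 28)/4 = -4 + (¼)*424 = -4 + 106 = 102)
1/(1/z) = 1/(1/102) = 102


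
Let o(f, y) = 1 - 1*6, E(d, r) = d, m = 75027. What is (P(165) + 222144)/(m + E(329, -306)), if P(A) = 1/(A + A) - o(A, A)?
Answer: 73309171/24867480 ≈ 2.9480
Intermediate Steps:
o(f, y) = -5 (o(f, y) = 1 - 6 = -5)
P(A) = 5 + 1/(2*A) (P(A) = 1/(A + A) - 1*(-5) = 1/(2*A) + 5 = 5 + 1/(2*A))
(P(165) + 222144)/(m + E(329, -306)) = ((5 + (½)/165) + 222144)/(75027 + 329) = ((5 + (½)*(1/165)) + 222144)/75356 = ((5 + 1/330) + 222144)*(1/75356) = (1651/330 + 222144)*(1/75356) = (73309171/330)*(1/75356) = 73309171/24867480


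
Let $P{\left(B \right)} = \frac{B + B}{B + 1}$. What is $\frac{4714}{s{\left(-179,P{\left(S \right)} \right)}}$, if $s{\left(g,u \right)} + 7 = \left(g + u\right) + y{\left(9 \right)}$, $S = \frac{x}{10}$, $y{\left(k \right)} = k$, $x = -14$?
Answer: $- \frac{2357}{85} \approx -27.729$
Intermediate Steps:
$S = - \frac{7}{5}$ ($S = - \frac{14}{10} = \left(-14\right) \frac{1}{10} = - \frac{7}{5} \approx -1.4$)
$P{\left(B \right)} = \frac{2 B}{1 + B}$
$s{\left(g,u \right)} = 2 + g + u$ ($s{\left(g,u \right)} = -7 + \left(\left(g + u\right) + 9\right) = -7 + \left(9 + g + u\right) = 2 + g + u$)
$\frac{4714}{s{\left(-179,P{\left(S \right)} \right)}} = \frac{4714}{2 - 179 + 2 \left(- \frac{7}{5}\right) \frac{1}{1 - \frac{7}{5}}} = \frac{4714}{2 - 179 + 2 \left(- \frac{7}{5}\right) \frac{1}{- \frac{2}{5}}} = \frac{4714}{2 - 179 + 2 \left(- \frac{7}{5}\right) \left(- \frac{5}{2}\right)} = \frac{4714}{2 - 179 + 7} = \frac{4714}{-170} = 4714 \left(- \frac{1}{170}\right) = - \frac{2357}{85}$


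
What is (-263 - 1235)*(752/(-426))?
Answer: 563248/213 ≈ 2644.4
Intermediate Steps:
(-263 - 1235)*(752/(-426)) = -1126496*(-1)/426 = -1498*(-376/213) = 563248/213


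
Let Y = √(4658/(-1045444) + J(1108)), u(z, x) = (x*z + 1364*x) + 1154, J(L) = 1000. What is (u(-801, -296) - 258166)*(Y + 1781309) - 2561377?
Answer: -754671932317 - 211830*√273237071864462/261361 ≈ -7.5469e+11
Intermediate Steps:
u(z, x) = 1154 + 1364*x + x*z (u(z, x) = (1364*x + x*z) + 1154 = 1154 + 1364*x + x*z)
Y = √273237071864462/522722 (Y = √(4658/(-1045444) + 1000) = √(4658*(-1/1045444) + 1000) = √(-2329/522722 + 1000) = √(522719671/522722) = √273237071864462/522722 ≈ 31.623)
(u(-801, -296) - 258166)*(Y + 1781309) - 2561377 = ((1154 + 1364*(-296) - 296*(-801)) - 258166)*(√273237071864462/522722 + 1781309) - 2561377 = ((1154 - 403744 + 237096) - 258166)*(1781309 + √273237071864462/522722) - 2561377 = (-165494 - 258166)*(1781309 + √273237071864462/522722) - 2561377 = -423660*(1781309 + √273237071864462/522722) - 2561377 = (-754669370940 - 211830*√273237071864462/261361) - 2561377 = -754671932317 - 211830*√273237071864462/261361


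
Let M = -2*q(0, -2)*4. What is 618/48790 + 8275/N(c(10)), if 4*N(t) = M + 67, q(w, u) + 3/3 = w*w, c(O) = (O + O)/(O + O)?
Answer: 32299907/73185 ≈ 441.35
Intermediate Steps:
c(O) = 1 (c(O) = (2*O)/((2*O)) = (2*O)*(1/(2*O)) = 1)
q(w, u) = -1 + w² (q(w, u) = -1 + w*w = -1 + w²)
M = 8 (M = -2*(-1 + 0²)*4 = -2*(-1 + 0)*4 = -2*(-1)*4 = 2*4 = 8)
N(t) = 75/4 (N(t) = (8 + 67)/4 = (¼)*75 = 75/4)
618/48790 + 8275/N(c(10)) = 618/48790 + 8275/(75/4) = 618*(1/48790) + 8275*(4/75) = 309/24395 + 1324/3 = 32299907/73185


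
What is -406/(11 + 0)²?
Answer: -406/121 ≈ -3.3554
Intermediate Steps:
-406/(11 + 0)² = -406/(11²) = -406/121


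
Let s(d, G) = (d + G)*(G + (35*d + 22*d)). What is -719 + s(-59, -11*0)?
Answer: 197698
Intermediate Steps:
s(d, G) = (G + d)*(G + 57*d)
-719 + s(-59, -11*0) = -719 + ((-11*0)**2 + 57*(-59)**2 + 58*(-11*0)*(-59)) = -719 + (0**2 + 57*3481 + 58*0*(-59)) = -719 + (0 + 198417 + 0) = -719 + 198417 = 197698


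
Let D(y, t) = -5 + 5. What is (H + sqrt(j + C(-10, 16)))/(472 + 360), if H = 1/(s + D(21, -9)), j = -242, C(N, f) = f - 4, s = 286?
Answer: 1/237952 + I*sqrt(230)/832 ≈ 4.2025e-6 + 0.018228*I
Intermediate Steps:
D(y, t) = 0
C(N, f) = -4 + f
H = 1/286 (H = 1/(286 + 0) = 1/286 ≈ 0.0034965)
(H + sqrt(j + C(-10, 16)))/(472 + 360) = (1/286 + sqrt(-242 + (-4 + 16)))/(472 + 360) = (1/286 + sqrt(-242 + 12))/832 = (1/286 + sqrt(-230))*(1/832) = (1/286 + I*sqrt(230))*(1/832) = 1/237952 + I*sqrt(230)/832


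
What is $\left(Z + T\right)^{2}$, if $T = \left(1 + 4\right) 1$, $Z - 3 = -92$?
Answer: $7056$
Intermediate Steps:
$Z = -89$ ($Z = 3 - 92 = -89$)
$T = 5$ ($T = 5 \cdot 1 = 5$)
$\left(Z + T\right)^{2} = \left(-89 + 5\right)^{2} = \left(-84\right)^{2} = 7056$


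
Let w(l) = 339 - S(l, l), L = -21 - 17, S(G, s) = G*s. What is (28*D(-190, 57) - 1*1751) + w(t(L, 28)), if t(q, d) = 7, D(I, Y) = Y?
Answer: 135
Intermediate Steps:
L = -38
w(l) = 339 - l**2 (w(l) = 339 - l*l = 339 - l**2)
(28*D(-190, 57) - 1*1751) + w(t(L, 28)) = (28*57 - 1*1751) + (339 - 1*7**2) = (1596 - 1751) + (339 - 1*49) = -155 + (339 - 49) = -155 + 290 = 135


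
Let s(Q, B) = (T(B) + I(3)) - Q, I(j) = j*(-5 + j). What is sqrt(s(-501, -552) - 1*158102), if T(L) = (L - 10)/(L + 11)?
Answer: 5*I*sqrt(1845130813)/541 ≈ 397.0*I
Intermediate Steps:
T(L) = (-10 + L)/(11 + L)
s(Q, B) = -6 - Q + (-10 + B)/(11 + B) (s(Q, B) = ((-10 + B)/(11 + B) + 3*(-5 + 3)) - Q = ((-10 + B)/(11 + B) + 3*(-2)) - Q = ((-10 + B)/(11 + B) - 6) - Q = (-6 + (-10 + B)/(11 + B)) - Q = -6 - Q + (-10 + B)/(11 + B))
sqrt(s(-501, -552) - 1*158102) = sqrt((-10 - 552 - (6 - 501)*(11 - 552))/(11 - 552) - 1*158102) = sqrt((-10 - 552 - 1*(-495)*(-541))/(-541) - 158102) = sqrt(-(-10 - 552 - 267795)/541 - 158102) = sqrt(-1/541*(-268357) - 158102) = sqrt(268357/541 - 158102) = sqrt(-85264825/541) = 5*I*sqrt(1845130813)/541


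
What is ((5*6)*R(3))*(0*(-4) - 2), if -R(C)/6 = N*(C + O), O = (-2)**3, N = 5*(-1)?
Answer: 9000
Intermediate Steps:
N = -5
O = -8
R(C) = -240 + 30*C (R(C) = -(-30)*(C - 8) = -(-30)*(-8 + C) = -6*(40 - 5*C) = -240 + 30*C)
((5*6)*R(3))*(0*(-4) - 2) = ((5*6)*(-240 + 30*3))*(0*(-4) - 2) = (30*(-240 + 90))*(0 - 2) = (30*(-150))*(-2) = -4500*(-2) = 9000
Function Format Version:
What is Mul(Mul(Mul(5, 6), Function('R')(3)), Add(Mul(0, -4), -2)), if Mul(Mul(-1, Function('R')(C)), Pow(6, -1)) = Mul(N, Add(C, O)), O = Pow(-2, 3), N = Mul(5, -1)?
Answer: 9000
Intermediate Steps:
N = -5
O = -8
Function('R')(C) = Add(-240, Mul(30, C)) (Function('R')(C) = Mul(-6, Mul(-5, Add(C, -8))) = Mul(-6, Mul(-5, Add(-8, C))) = Mul(-6, Add(40, Mul(-5, C))) = Add(-240, Mul(30, C)))
Mul(Mul(Mul(5, 6), Function('R')(3)), Add(Mul(0, -4), -2)) = Mul(Mul(Mul(5, 6), Add(-240, Mul(30, 3))), Add(Mul(0, -4), -2)) = Mul(Mul(30, Add(-240, 90)), Add(0, -2)) = Mul(Mul(30, -150), -2) = Mul(-4500, -2) = 9000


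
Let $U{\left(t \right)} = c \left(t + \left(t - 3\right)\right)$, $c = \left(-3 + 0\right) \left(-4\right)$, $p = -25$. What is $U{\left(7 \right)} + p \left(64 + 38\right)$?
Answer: $-2418$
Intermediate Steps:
$c = 12$ ($c = \left(-3\right) \left(-4\right) = 12$)
$U{\left(t \right)} = -36 + 24 t$ ($U{\left(t \right)} = 12 \left(t + \left(t - 3\right)\right) = 12 \left(t + \left(-3 + t\right)\right) = 12 \left(-3 + 2 t\right) = -36 + 24 t$)
$U{\left(7 \right)} + p \left(64 + 38\right) = \left(-36 + 24 \cdot 7\right) - 25 \left(64 + 38\right) = \left(-36 + 168\right) - 2550 = 132 - 2550 = -2418$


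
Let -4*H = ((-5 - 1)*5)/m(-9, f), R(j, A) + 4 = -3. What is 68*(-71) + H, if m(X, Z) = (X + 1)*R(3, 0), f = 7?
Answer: -540721/112 ≈ -4827.9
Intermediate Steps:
R(j, A) = -7 (R(j, A) = -4 - 3 = -7)
m(X, Z) = -7 - 7*X (m(X, Z) = (X + 1)*(-7) = (1 + X)*(-7) = -7 - 7*X)
H = 15/112 (H = -(-5 - 1)*5/(4*(-7 - 7*(-9))) = -(-6*5)/(4*(-7 + 63)) = -(-15)/(2*56) = -1/4*(-15/28) = 15/112 ≈ 0.13393)
68*(-71) + H = 68*(-71) + 15/112 = -4828 + 15/112 = -540721/112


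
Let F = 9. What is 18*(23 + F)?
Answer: 576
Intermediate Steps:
18*(23 + F) = 18*(23 + 9) = 18*32 = 576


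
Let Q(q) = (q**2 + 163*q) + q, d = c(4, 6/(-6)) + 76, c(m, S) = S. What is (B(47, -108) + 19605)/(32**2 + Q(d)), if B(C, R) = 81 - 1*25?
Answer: 19661/18949 ≈ 1.0376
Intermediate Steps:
B(C, R) = 56 (B(C, R) = 81 - 25 = 56)
d = 75 (d = 6/(-6) + 76 = 6*(-1/6) + 76 = -1 + 76 = 75)
Q(q) = q**2 + 164*q
(B(47, -108) + 19605)/(32**2 + Q(d)) = (56 + 19605)/(32**2 + 75*(164 + 75)) = 19661/(1024 + 75*239) = 19661/(1024 + 17925) = 19661/18949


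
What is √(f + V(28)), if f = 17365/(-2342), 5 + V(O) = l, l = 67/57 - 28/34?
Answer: I*√62124890528094/2269398 ≈ 3.4731*I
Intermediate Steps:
l = 341/969 (l = 67*(1/57) - 28*1/34 = 67/57 - 14/17 = 341/969 ≈ 0.35191)
V(O) = -4504/969 (V(O) = -5 + 341/969 = -4504/969)
f = -17365/2342 (f = 17365*(-1/2342) = -17365/2342 ≈ -7.4146)
√(f + V(28)) = √(-17365/2342 - 4504/969) = √(-27375053/2269398) = I*√62124890528094/2269398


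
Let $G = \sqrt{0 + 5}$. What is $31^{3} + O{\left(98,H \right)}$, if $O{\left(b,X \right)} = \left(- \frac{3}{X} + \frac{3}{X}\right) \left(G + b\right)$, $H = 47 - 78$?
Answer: $29791$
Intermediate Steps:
$H = -31$
$G = \sqrt{5} \approx 2.2361$
$O{\left(b,X \right)} = 0$ ($O{\left(b,X \right)} = \left(- \frac{3}{X} + \frac{3}{X}\right) \left(\sqrt{5} + b\right) = 0 \left(b + \sqrt{5}\right) = 0$)
$31^{3} + O{\left(98,H \right)} = 31^{3} + 0 = 29791 + 0 = 29791$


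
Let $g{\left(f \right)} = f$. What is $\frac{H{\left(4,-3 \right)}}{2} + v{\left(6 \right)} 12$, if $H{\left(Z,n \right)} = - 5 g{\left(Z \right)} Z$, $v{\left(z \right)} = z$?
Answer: $32$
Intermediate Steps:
$H{\left(Z,n \right)} = - 5 Z^{2}$ ($H{\left(Z,n \right)} = - 5 Z Z = - 5 Z^{2}$)
$\frac{H{\left(4,-3 \right)}}{2} + v{\left(6 \right)} 12 = \frac{\left(-5\right) 4^{2}}{2} + 6 \cdot 12 = \left(-5\right) 16 \cdot \frac{1}{2} + 72 = \left(-80\right) \frac{1}{2} + 72 = -40 + 72 = 32$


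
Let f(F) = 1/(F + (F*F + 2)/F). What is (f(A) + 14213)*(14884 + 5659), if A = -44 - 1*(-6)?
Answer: 421907326938/1445 ≈ 2.9198e+8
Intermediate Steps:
A = -38 (A = -44 + 6 = -38)
f(F) = 1/(F + (2 + F²)/F) (f(F) = 1/(F + (F² + 2)/F) = 1/(F + (2 + F²)/F))
(f(A) + 14213)*(14884 + 5659) = ((½)*(-38)/(1 + (-38)²) + 14213)*(14884 + 5659) = ((½)*(-38)/(1 + 1444) + 14213)*20543 = ((½)*(-38)/1445 + 14213)*20543 = ((½)*(-38)*(1/1445) + 14213)*20543 = (-19/1445 + 14213)*20543 = (20537766/1445)*20543 = 421907326938/1445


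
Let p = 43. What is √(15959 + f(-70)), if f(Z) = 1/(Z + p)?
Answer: 2*√323169/9 ≈ 126.33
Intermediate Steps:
f(Z) = 1/(43 + Z) (f(Z) = 1/(Z + 43) = 1/(43 + Z))
√(15959 + f(-70)) = √(15959 + 1/(43 - 70)) = √(15959 + 1/(-27)) = √(15959 - 1/27) = √(430892/27) = 2*√323169/9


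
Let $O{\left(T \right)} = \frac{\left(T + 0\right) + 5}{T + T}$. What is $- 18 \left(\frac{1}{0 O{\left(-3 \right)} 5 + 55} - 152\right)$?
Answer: $\frac{150462}{55} \approx 2735.7$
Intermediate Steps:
$O{\left(T \right)} = \frac{5 + T}{2 T}$ ($O{\left(T \right)} = \frac{T + 5}{2 T} = \left(5 + T\right) \frac{1}{2 T} = \frac{5 + T}{2 T}$)
$- 18 \left(\frac{1}{0 O{\left(-3 \right)} 5 + 55} - 152\right) = - 18 \left(\frac{1}{0 \frac{5 - 3}{2 \left(-3\right)} 5 + 55} - 152\right) = - 18 \left(\frac{1}{0 \cdot \frac{1}{2} \left(- \frac{1}{3}\right) 2 \cdot 5 + 55} - 152\right) = - 18 \left(\frac{1}{0 \left(- \frac{1}{3}\right) 5 + 55} - 152\right) = - 18 \left(\frac{1}{0 \cdot 5 + 55} - 152\right) = - 18 \left(\frac{1}{0 + 55} - 152\right) = - 18 \left(\frac{1}{55} - 152\right) = \left(-18\right) \left(- \frac{8359}{55}\right) = \frac{150462}{55}$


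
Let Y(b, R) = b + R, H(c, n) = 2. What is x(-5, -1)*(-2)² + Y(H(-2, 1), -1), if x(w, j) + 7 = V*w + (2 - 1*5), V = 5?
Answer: -139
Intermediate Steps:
x(w, j) = -10 + 5*w (x(w, j) = -7 + (5*w + (2 - 1*5)) = -7 + (5*w + (2 - 5)) = -7 + (5*w - 3) = -7 + (-3 + 5*w) = -10 + 5*w)
Y(b, R) = R + b
x(-5, -1)*(-2)² + Y(H(-2, 1), -1) = (-10 + 5*(-5))*(-2)² + (-1 + 2) = (-10 - 25)*4 + 1 = -35*4 + 1 = -140 + 1 = -139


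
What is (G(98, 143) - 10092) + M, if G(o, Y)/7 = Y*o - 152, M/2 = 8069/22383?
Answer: 1946038924/22383 ≈ 86943.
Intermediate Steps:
M = 16138/22383 (M = 2*(8069/22383) = 16138/22383 ≈ 0.72099)
G(o, Y) = -1064 + 7*Y*o (G(o, Y) = 7*(Y*o - 152) = 7*(-152 + Y*o) = -1064 + 7*Y*o)
(G(98, 143) - 10092) + M = ((-1064 + 7*143*98) - 10092) + 16138/22383 = ((-1064 + 98098) - 10092) + 16138/22383 = (97034 - 10092) + 16138/22383 = 86942 + 16138/22383 = 1946038924/22383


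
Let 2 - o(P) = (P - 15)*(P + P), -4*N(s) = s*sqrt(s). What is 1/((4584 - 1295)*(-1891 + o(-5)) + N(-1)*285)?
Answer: -109931536/755308913038681 - 1140*I/755308913038681 ≈ -1.4555e-7 - 1.5093e-12*I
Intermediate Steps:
N(s) = -s**(3/2)/4 (N(s) = -s*sqrt(s)/4 = -s**(3/2)/4)
o(P) = 2 - 2*P*(-15 + P) (o(P) = 2 - (P - 15)*(P + P) = 2 - (-15 + P)*2*P = 2 - 2*P*(-15 + P))
1/((4584 - 1295)*(-1891 + o(-5)) + N(-1)*285) = 1/((4584 - 1295)*(-1891 + (2 - 2*(-5)**2 + 30*(-5))) - (-1)*I/4*285) = 1/(3289*(-1891 + (2 - 2*25 - 150)) - (-1)*I/4*285) = 1/(3289*(-1891 + (2 - 50 - 150)) + (I/4)*285) = 1/(3289*(-1891 - 198) + 285*I/4) = 1/(3289*(-2089) + 285*I/4) = 1/(-6870721 + 285*I/4) = 16*(-6870721 - 285*I/4)/755308913038681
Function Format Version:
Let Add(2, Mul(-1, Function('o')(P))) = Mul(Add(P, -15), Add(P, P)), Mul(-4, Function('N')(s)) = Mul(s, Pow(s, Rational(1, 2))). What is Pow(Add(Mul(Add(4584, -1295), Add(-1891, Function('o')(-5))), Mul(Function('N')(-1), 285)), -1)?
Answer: Add(Rational(-109931536, 755308913038681), Mul(Rational(-1140, 755308913038681), I)) ≈ Add(-1.4555e-7, Mul(-1.5093e-12, I))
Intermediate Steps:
Function('N')(s) = Mul(Rational(-1, 4), Pow(s, Rational(3, 2))) (Function('N')(s) = Mul(Rational(-1, 4), Mul(s, Pow(s, Rational(1, 2)))) = Mul(Rational(-1, 4), Pow(s, Rational(3, 2))))
Function('o')(P) = Add(2, Mul(-2, P, Add(-15, P))) (Function('o')(P) = Add(2, Mul(-1, Mul(Add(P, -15), Add(P, P)))) = Add(2, Mul(-1, Mul(Add(-15, P), Mul(2, P)))) = Add(2, Mul(-1, Mul(2, P, Add(-15, P)))) = Add(2, Mul(-2, P, Add(-15, P))))
Pow(Add(Mul(Add(4584, -1295), Add(-1891, Function('o')(-5))), Mul(Function('N')(-1), 285)), -1) = Pow(Add(Mul(Add(4584, -1295), Add(-1891, Add(2, Mul(-2, Pow(-5, 2)), Mul(30, -5)))), Mul(Mul(Rational(-1, 4), Pow(-1, Rational(3, 2))), 285)), -1) = Pow(Add(Mul(3289, Add(-1891, Add(2, Mul(-2, 25), -150))), Mul(Mul(Rational(-1, 4), Mul(-1, I)), 285)), -1) = Pow(Add(Mul(3289, Add(-1891, Add(2, -50, -150))), Mul(Mul(Rational(1, 4), I), 285)), -1) = Pow(Add(Mul(3289, Add(-1891, -198)), Mul(Rational(285, 4), I)), -1) = Pow(Add(Mul(3289, -2089), Mul(Rational(285, 4), I)), -1) = Pow(Add(-6870721, Mul(Rational(285, 4), I)), -1) = Mul(Rational(16, 755308913038681), Add(-6870721, Mul(Rational(-285, 4), I)))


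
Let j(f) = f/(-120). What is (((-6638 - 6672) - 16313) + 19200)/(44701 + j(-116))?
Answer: -312690/1341059 ≈ -0.23317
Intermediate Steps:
j(f) = -f/120 (j(f) = f*(-1/120) = -f/120)
(((-6638 - 6672) - 16313) + 19200)/(44701 + j(-116)) = (((-6638 - 6672) - 16313) + 19200)/(44701 - 1/120*(-116)) = ((-13310 - 16313) + 19200)/(44701 + 29/30) = (-29623 + 19200)/(1341059/30) = -10423*30/1341059 = -312690/1341059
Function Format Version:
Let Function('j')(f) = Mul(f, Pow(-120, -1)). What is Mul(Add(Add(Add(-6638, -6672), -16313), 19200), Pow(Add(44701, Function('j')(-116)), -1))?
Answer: Rational(-312690, 1341059) ≈ -0.23317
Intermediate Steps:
Function('j')(f) = Mul(Rational(-1, 120), f) (Function('j')(f) = Mul(f, Rational(-1, 120)) = Mul(Rational(-1, 120), f))
Mul(Add(Add(Add(-6638, -6672), -16313), 19200), Pow(Add(44701, Function('j')(-116)), -1)) = Mul(Add(Add(Add(-6638, -6672), -16313), 19200), Pow(Add(44701, Mul(Rational(-1, 120), -116)), -1)) = Mul(Add(Add(-13310, -16313), 19200), Pow(Add(44701, Rational(29, 30)), -1)) = Mul(Add(-29623, 19200), Pow(Rational(1341059, 30), -1)) = Mul(-10423, Rational(30, 1341059)) = Rational(-312690, 1341059)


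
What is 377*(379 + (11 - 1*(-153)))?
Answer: 204711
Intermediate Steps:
377*(379 + (11 - 1*(-153))) = 377*(379 + (11 + 153)) = 377*(379 + 164) = 377*543 = 204711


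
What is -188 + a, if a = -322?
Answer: -510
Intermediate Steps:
-188 + a = -188 - 322 = -510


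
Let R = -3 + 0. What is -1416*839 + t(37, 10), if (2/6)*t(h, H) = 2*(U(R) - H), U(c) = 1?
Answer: -1188078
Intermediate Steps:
R = -3
t(h, H) = 6 - 6*H (t(h, H) = 3*(2*(1 - H)) = 3*(2 - 2*H) = 6 - 6*H)
-1416*839 + t(37, 10) = -1416*839 + (6 - 6*10) = -1188024 + (6 - 60) = -1188024 - 54 = -1188078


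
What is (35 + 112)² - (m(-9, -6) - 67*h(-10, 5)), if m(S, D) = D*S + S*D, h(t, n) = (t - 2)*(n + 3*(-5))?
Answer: 29541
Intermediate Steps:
h(t, n) = (-15 + n)*(-2 + t) (h(t, n) = (-2 + t)*(n - 15) = (-2 + t)*(-15 + n) = (-15 + n)*(-2 + t))
m(S, D) = 2*D*S (m(S, D) = D*S + D*S = 2*D*S)
(35 + 112)² - (m(-9, -6) - 67*h(-10, 5)) = (35 + 112)² - (2*(-6)*(-9) - 67*(30 - 15*(-10) - 2*5 + 5*(-10))) = 147² - (108 - 67*(30 + 150 - 10 - 50)) = 21609 - (108 - 67*120) = 21609 - (108 - 8040) = 21609 - 1*(-7932) = 21609 + 7932 = 29541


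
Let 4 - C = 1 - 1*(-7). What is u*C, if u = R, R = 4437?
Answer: -17748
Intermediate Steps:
u = 4437
C = -4 (C = 4 - (1 - 1*(-7)) = 4 - (1 + 7) = 4 - 1*8 = 4 - 8 = -4)
u*C = 4437*(-4) = -17748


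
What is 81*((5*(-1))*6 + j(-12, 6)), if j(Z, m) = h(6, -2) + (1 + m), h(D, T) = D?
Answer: -1377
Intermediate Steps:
j(Z, m) = 7 + m (j(Z, m) = 6 + (1 + m) = 7 + m)
81*((5*(-1))*6 + j(-12, 6)) = 81*((5*(-1))*6 + (7 + 6)) = 81*(-5*6 + 13) = 81*(-30 + 13) = 81*(-17) = -1377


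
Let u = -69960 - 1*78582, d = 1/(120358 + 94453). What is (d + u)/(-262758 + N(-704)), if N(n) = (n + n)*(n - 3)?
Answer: -31908455561/157391590078 ≈ -0.20273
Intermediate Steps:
N(n) = 2*n*(-3 + n) (N(n) = (2*n)*(-3 + n) = 2*n*(-3 + n))
d = 1/214811 ≈ 4.6553e-6
u = -148542 (u = -69960 - 78582 = -148542)
(d + u)/(-262758 + N(-704)) = (1/214811 - 148542)/(-262758 + 2*(-704)*(-3 - 704)) = -31908455561/(214811*(-262758 + 2*(-704)*(-707))) = -31908455561/(214811*(-262758 + 995456)) = -31908455561/214811/732698 = -31908455561/214811*1/732698 = -31908455561/157391590078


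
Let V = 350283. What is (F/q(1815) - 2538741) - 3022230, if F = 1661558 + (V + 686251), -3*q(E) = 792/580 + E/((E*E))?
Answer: -825892715073/71903 ≈ -1.1486e+7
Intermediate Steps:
q(E) = -66/145 - 1/(3*E) (q(E) = -(792/580 + E/((E*E)))/3 = -(792*(1/580) + E/(E**2))/3 = -(198/145 + E/E**2)/3 = -(198/145 + 1/E)/3 = -66/145 - 1/(3*E))
F = 2698092 (F = 1661558 + (350283 + 686251) = 1661558 + 1036534 = 2698092)
(F/q(1815) - 2538741) - 3022230 = (2698092/(((1/435)*(-145 - 198*1815)/1815)) - 2538741) - 3022230 = (2698092/(((1/435)*(1/1815)*(-145 - 359370))) - 2538741) - 3022230 = (2698092/(((1/435)*(1/1815)*(-359515))) - 2538741) - 3022230 = (2698092/(-71903/157905) - 2538741) - 3022230 = (2698092*(-157905/71903) - 2538741) - 3022230 = (-426042217260/71903 - 2538741) - 3022230 = -608585311383/71903 - 3022230 = -825892715073/71903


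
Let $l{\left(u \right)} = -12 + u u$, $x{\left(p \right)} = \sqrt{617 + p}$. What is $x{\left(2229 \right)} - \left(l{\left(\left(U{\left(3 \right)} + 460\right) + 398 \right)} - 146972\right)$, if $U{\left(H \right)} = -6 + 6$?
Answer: $-589180 + \sqrt{2846} \approx -5.8913 \cdot 10^{5}$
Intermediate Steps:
$U{\left(H \right)} = 0$
$l{\left(u \right)} = -12 + u^{2}$
$x{\left(2229 \right)} - \left(l{\left(\left(U{\left(3 \right)} + 460\right) + 398 \right)} - 146972\right) = \sqrt{617 + 2229} - \left(\left(-12 + \left(\left(0 + 460\right) + 398\right)^{2}\right) - 146972\right) = \sqrt{2846} - \left(\left(-12 + \left(460 + 398\right)^{2}\right) - 146972\right) = \sqrt{2846} - \left(\left(-12 + 858^{2}\right) - 146972\right) = \sqrt{2846} - \left(\left(-12 + 736164\right) - 146972\right) = \sqrt{2846} - \left(736152 - 146972\right) = \sqrt{2846} - 589180 = -589180 + \sqrt{2846}$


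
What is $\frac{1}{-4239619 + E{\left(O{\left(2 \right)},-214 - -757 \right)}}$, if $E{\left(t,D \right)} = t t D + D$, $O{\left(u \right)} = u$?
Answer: $- \frac{1}{4236904} \approx -2.3602 \cdot 10^{-7}$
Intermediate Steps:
$E{\left(t,D \right)} = D + D t^{2}$ ($E{\left(t,D \right)} = t^{2} D + D = D t^{2} + D = D + D t^{2}$)
$\frac{1}{-4239619 + E{\left(O{\left(2 \right)},-214 - -757 \right)}} = \frac{1}{-4239619 + \left(-214 - -757\right) \left(1 + 2^{2}\right)} = \frac{1}{-4239619 + \left(-214 + 757\right) \left(1 + 4\right)} = \frac{1}{-4239619 + 543 \cdot 5} = \frac{1}{-4239619 + 2715} = \frac{1}{-4236904} = - \frac{1}{4236904}$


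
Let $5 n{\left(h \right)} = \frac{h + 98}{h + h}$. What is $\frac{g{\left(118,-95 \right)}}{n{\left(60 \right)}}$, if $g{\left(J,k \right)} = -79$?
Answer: $-300$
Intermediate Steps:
$n{\left(h \right)} = \frac{98 + h}{10 h}$ ($n{\left(h \right)} = \frac{\left(h + 98\right) \frac{1}{h + h}}{5} = \frac{\left(98 + h\right) \frac{1}{2 h}}{5} = \frac{\frac{1}{2} \frac{1}{h} \left(98 + h\right)}{5} = \frac{98 + h}{10 h}$)
$\frac{g{\left(118,-95 \right)}}{n{\left(60 \right)}} = - \frac{79}{\frac{1}{10} \cdot \frac{1}{60} \left(98 + 60\right)} = - \frac{79}{\frac{1}{10} \cdot \frac{1}{60} \cdot 158} = - \frac{79}{\frac{79}{300}} = \left(-79\right) \frac{300}{79} = -300$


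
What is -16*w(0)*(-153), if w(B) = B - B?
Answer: 0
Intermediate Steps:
w(B) = 0
-16*w(0)*(-153) = -16*0*(-153) = 0*(-153) = 0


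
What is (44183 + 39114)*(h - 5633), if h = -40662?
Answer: -3856234615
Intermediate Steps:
(44183 + 39114)*(h - 5633) = (44183 + 39114)*(-40662 - 5633) = 83297*(-46295) = -3856234615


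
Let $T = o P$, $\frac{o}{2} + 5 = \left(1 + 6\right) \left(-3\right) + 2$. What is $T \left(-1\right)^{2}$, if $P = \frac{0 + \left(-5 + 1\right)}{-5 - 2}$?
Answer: $- \frac{192}{7} \approx -27.429$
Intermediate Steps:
$o = -48$ ($o = -10 + 2 \left(\left(1 + 6\right) \left(-3\right) + 2\right) = -10 + 2 \left(7 \left(-3\right) + 2\right) = -10 + 2 \left(-21 + 2\right) = -10 + 2 \left(-19\right) = -10 - 38 = -48$)
$P = \frac{4}{7}$ ($P = \frac{0 - 4}{-7} = \left(-4\right) \left(- \frac{1}{7}\right) = \frac{4}{7} \approx 0.57143$)
$T = - \frac{192}{7}$ ($T = \left(-48\right) \frac{4}{7} = - \frac{192}{7} \approx -27.429$)
$T \left(-1\right)^{2} = - \frac{192 \left(-1\right)^{2}}{7} = \left(- \frac{192}{7}\right) 1 = - \frac{192}{7}$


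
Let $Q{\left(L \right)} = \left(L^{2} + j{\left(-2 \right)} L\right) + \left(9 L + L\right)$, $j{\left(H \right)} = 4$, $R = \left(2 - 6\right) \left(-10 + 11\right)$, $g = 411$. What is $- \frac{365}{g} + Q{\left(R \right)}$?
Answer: $- \frac{16805}{411} \approx -40.888$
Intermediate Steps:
$R = -4$ ($R = \left(-4\right) 1 = -4$)
$Q{\left(L \right)} = L^{2} + 14 L$ ($Q{\left(L \right)} = \left(L^{2} + 4 L\right) + \left(9 L + L\right) = \left(L^{2} + 4 L\right) + 10 L = L^{2} + 14 L$)
$- \frac{365}{g} + Q{\left(R \right)} = - \frac{365}{411} - 4 \left(14 - 4\right) = \left(-365\right) \frac{1}{411} - 40 = - \frac{365}{411} - 40 = - \frac{16805}{411}$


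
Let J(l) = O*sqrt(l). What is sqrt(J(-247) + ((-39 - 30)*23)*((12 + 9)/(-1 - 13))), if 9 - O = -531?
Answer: 3*sqrt(1058 + 240*I*sqrt(247))/2 ≈ 74.816 + 56.718*I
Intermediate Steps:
O = 540 (O = 9 - 1*(-531) = 9 + 531 = 540)
J(l) = 540*sqrt(l)
sqrt(J(-247) + ((-39 - 30)*23)*((12 + 9)/(-1 - 13))) = sqrt(540*sqrt(-247) + ((-39 - 30)*23)*((12 + 9)/(-1 - 13))) = sqrt(540*(I*sqrt(247)) + (-69*23)*(21/(-14))) = sqrt(540*I*sqrt(247) - 33327*(-1)/14) = sqrt(540*I*sqrt(247) - 1587*(-3/2)) = sqrt(540*I*sqrt(247) + 4761/2) = sqrt(4761/2 + 540*I*sqrt(247))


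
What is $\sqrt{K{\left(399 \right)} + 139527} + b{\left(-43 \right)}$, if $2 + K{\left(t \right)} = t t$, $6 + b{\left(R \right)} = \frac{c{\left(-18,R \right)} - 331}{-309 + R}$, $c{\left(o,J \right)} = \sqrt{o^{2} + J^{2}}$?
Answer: $- \frac{1781}{352} + \sqrt{298726} - \frac{\sqrt{2173}}{352} \approx 541.37$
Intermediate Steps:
$c{\left(o,J \right)} = \sqrt{J^{2} + o^{2}}$
$b{\left(R \right)} = -6 + \frac{-331 + \sqrt{324 + R^{2}}}{-309 + R}$ ($b{\left(R \right)} = -6 + \frac{\sqrt{R^{2} + \left(-18\right)^{2}} - 331}{-309 + R} = -6 + \frac{\sqrt{R^{2} + 324} - 331}{-309 + R} = -6 + \frac{\sqrt{324 + R^{2}} - 331}{-309 + R} = -6 + \frac{-331 + \sqrt{324 + R^{2}}}{-309 + R}$)
$K{\left(t \right)} = -2 + t^{2}$ ($K{\left(t \right)} = -2 + t t = -2 + t^{2}$)
$\sqrt{K{\left(399 \right)} + 139527} + b{\left(-43 \right)} = \sqrt{\left(-2 + 399^{2}\right) + 139527} + \frac{1523 + \sqrt{324 + \left(-43\right)^{2}} - -258}{-309 - 43} = \sqrt{\left(-2 + 159201\right) + 139527} + \frac{1523 + \sqrt{324 + 1849} + 258}{-352} = \sqrt{159199 + 139527} - \frac{1523 + \sqrt{2173} + 258}{352} = \sqrt{298726} - \frac{1781 + \sqrt{2173}}{352} = \sqrt{298726} - \left(\frac{1781}{352} + \frac{\sqrt{2173}}{352}\right) = - \frac{1781}{352} + \sqrt{298726} - \frac{\sqrt{2173}}{352}$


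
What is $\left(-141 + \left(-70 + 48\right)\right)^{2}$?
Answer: $26569$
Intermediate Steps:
$\left(-141 + \left(-70 + 48\right)\right)^{2} = \left(-141 - 22\right)^{2} = \left(-163\right)^{2} = 26569$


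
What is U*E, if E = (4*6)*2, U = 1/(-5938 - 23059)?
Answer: -48/28997 ≈ -0.0016553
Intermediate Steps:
U = -1/28997 (U = 1/(-28997) = -1/28997 ≈ -3.4486e-5)
E = 48 (E = 24*2 = 48)
U*E = -1/28997*48 = -48/28997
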